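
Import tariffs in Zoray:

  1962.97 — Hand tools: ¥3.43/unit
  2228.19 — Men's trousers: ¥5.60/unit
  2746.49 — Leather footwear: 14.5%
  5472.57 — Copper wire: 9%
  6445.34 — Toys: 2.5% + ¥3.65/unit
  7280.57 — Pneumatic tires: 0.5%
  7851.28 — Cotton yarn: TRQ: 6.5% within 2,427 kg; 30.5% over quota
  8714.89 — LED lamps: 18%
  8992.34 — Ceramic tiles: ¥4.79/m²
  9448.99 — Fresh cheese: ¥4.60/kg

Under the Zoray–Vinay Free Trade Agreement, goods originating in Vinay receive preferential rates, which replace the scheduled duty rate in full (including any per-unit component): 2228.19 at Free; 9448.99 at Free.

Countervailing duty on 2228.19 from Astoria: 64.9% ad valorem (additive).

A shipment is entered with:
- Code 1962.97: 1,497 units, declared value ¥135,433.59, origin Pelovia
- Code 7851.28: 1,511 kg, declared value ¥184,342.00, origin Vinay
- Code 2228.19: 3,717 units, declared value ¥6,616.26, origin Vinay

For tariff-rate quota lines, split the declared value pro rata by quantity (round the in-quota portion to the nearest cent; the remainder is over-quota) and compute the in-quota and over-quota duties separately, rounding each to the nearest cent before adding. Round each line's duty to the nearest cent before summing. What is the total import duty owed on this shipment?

¥17,116.94

Line 1 (1962.97, Pelovia, 1,497 units, ¥135,433.59):
Base rate for 1962.97 is ¥3.43/unit.
Duty = 1,497 × ¥3.43 = ¥5,134.71.
Line 2 (7851.28, Vinay, 1,511 kg, ¥184,342.00):
Code 7851.28 is under a tariff-rate quota (threshold 2,427 kg). Quantity 1,511 kg is within the quota, so the in-quota rate 6.5% applies to the full value.
Duty = ¥184,342.00 × 6.5% = ¥11,982.23.
Line 3 (2228.19, Vinay, 3,717 units, ¥6,616.26):
Base rate for 2228.19 is ¥5.60/unit.
Origin Vinay qualifies under the Zoray–Vinay agreement and 2228.19 is covered: preferential rate Free applies instead.
The additional-duty order on 2228.19 targets Astoria, not Vinay; it does not apply.
Duty = ¥6,616.26 × 0% = ¥0.00.
Total = ¥5,134.71 + ¥11,982.23 + ¥0.00 = ¥17,116.94.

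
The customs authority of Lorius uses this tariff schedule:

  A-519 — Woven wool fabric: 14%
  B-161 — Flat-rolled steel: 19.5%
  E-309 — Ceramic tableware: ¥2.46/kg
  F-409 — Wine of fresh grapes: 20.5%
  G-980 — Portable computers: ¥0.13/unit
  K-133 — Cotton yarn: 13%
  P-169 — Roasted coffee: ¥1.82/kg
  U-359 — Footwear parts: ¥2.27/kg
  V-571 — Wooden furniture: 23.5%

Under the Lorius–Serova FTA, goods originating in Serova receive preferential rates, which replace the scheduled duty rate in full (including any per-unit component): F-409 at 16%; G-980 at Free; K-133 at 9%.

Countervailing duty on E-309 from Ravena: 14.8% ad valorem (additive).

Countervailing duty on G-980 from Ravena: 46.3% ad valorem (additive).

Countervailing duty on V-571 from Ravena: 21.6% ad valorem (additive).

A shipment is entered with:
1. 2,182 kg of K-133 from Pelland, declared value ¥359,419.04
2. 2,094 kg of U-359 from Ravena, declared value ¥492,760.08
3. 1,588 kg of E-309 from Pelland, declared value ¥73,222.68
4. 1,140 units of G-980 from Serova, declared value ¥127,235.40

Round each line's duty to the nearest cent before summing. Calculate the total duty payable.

¥55,384.34

Line 1 (K-133, Pelland, 2,182 kg, ¥359,419.04):
Base rate for K-133 is 13%.
K-133 has an FTA preferential rate, but origin Pelland is not Serova; base rate stands.
Duty = ¥359,419.04 × 13% = ¥46,724.48.
Line 2 (U-359, Ravena, 2,094 kg, ¥492,760.08):
Base rate for U-359 is ¥2.27/kg.
Duty = 2,094 × ¥2.27 = ¥4,753.38.
Line 3 (E-309, Pelland, 1,588 kg, ¥73,222.68):
Base rate for E-309 is ¥2.46/kg.
The additional-duty order on E-309 targets Ravena, not Pelland; it does not apply.
Duty = 1,588 × ¥2.46 = ¥3,906.48.
Line 4 (G-980, Serova, 1,140 units, ¥127,235.40):
Base rate for G-980 is ¥0.13/unit.
Origin Serova qualifies under the Lorius–Serova agreement and G-980 is covered: preferential rate Free applies instead.
The additional-duty order on G-980 targets Ravena, not Serova; it does not apply.
Duty = ¥127,235.40 × 0% = ¥0.00.
Total = ¥46,724.48 + ¥4,753.38 + ¥3,906.48 + ¥0.00 = ¥55,384.34.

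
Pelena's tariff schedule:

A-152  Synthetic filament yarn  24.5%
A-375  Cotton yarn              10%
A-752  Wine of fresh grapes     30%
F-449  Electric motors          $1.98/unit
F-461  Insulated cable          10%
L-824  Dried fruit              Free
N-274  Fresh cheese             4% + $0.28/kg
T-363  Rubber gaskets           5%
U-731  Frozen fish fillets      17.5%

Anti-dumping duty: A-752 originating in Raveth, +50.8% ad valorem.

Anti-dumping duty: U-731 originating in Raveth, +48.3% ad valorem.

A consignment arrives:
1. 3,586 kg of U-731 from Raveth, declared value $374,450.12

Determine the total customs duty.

Line 1 (U-731, Raveth, 3,586 kg, $374,450.12):
Base rate for U-731 is 17.5%.
Additional duty on U-731 from Raveth: +48.3%. Applied ad valorem rate: 17.5% + 48.3% = 65.8%.
Duty = $374,450.12 × 65.8% = $246,388.18.

$246,388.18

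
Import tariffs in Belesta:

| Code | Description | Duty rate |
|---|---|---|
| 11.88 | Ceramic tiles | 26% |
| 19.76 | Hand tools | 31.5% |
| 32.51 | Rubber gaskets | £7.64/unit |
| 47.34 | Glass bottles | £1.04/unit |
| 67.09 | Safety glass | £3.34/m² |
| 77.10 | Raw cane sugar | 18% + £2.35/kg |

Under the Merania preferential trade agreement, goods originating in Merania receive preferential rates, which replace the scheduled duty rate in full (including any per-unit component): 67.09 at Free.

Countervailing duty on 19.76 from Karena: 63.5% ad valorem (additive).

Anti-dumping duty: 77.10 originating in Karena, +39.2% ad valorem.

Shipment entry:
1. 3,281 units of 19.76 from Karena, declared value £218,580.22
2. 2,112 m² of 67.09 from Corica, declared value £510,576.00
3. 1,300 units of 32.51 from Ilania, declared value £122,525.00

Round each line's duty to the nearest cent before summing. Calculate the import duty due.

Line 1 (19.76, Karena, 3,281 units, £218,580.22):
Base rate for 19.76 is 31.5%.
Additional duty on 19.76 from Karena: +63.5%. Applied ad valorem rate: 31.5% + 63.5% = 95%.
Duty = £218,580.22 × 95% = £207,651.21.
Line 2 (67.09, Corica, 2,112 m², £510,576.00):
Base rate for 67.09 is £3.34/m².
67.09 has an FTA preferential rate, but origin Corica is not Merania; base rate stands.
Duty = 2,112 × £3.34 = £7,054.08.
Line 3 (32.51, Ilania, 1,300 units, £122,525.00):
Base rate for 32.51 is £7.64/unit.
Duty = 1,300 × £7.64 = £9,932.00.
Total = £207,651.21 + £7,054.08 + £9,932.00 = £224,637.29.

£224,637.29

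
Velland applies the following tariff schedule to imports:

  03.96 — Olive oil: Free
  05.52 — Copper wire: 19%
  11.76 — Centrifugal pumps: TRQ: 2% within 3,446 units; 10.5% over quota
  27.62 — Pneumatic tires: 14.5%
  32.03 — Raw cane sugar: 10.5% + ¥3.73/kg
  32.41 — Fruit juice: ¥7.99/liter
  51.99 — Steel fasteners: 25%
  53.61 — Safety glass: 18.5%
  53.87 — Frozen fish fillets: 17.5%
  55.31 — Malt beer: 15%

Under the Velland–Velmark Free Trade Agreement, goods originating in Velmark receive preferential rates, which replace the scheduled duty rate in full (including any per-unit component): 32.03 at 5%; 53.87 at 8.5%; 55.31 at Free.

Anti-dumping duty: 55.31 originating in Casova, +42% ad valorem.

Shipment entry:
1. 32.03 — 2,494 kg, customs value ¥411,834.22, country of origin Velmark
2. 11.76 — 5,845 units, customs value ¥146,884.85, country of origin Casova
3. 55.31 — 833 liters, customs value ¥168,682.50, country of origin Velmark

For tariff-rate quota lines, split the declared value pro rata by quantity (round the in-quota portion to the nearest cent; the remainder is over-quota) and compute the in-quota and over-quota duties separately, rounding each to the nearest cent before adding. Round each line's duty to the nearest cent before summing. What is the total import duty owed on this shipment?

¥28,653.79

Line 1 (32.03, Velmark, 2,494 kg, ¥411,834.22):
Base rate for 32.03 is 10.5% + ¥3.73/kg.
Origin Velmark qualifies under the Velland–Velmark agreement and 32.03 is covered: preferential rate 5% applies instead.
Duty = ¥411,834.22 × 5% = ¥20,591.71.
Line 2 (11.76, Casova, 5,845 units, ¥146,884.85):
Code 11.76 is under a tariff-rate quota (threshold 3,446 units). In-quota: 3,446 units at 2%; over-quota: 2,399 units at 10.5%.
Pro-rata value split: in-quota = ¥146,884.85 × 3,446/5,845 = ¥86,597.98; over-quota = ¥146,884.85 − ¥86,597.98 = ¥60,286.87.
In-quota duty = ¥86,597.98 × 2% = ¥1,731.96. Over-quota duty = ¥60,286.87 × 10.5% = ¥6,330.12.
Line duty = ¥1,731.96 + ¥6,330.12 = ¥8,062.08.
Line 3 (55.31, Velmark, 833 liters, ¥168,682.50):
Base rate for 55.31 is 15%.
Origin Velmark qualifies under the Velland–Velmark agreement and 55.31 is covered: preferential rate Free applies instead.
The additional-duty order on 55.31 targets Casova, not Velmark; it does not apply.
Duty = ¥168,682.50 × 0% = ¥0.00.
Total = ¥20,591.71 + ¥8,062.08 + ¥0.00 = ¥28,653.79.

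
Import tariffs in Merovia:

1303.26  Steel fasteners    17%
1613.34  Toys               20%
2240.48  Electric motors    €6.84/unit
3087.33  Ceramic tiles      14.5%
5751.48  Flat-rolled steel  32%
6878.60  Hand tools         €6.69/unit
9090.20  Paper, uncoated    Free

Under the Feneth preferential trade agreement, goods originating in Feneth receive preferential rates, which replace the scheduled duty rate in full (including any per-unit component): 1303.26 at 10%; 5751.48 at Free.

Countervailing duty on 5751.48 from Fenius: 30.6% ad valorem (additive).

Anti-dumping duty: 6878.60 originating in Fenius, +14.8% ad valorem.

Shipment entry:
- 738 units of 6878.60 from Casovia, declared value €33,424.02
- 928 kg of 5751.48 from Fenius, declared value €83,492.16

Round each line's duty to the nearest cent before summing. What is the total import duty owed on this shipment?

Line 1 (6878.60, Casovia, 738 units, €33,424.02):
Base rate for 6878.60 is €6.69/unit.
The additional-duty order on 6878.60 targets Fenius, not Casovia; it does not apply.
Duty = 738 × €6.69 = €4,937.22.
Line 2 (5751.48, Fenius, 928 kg, €83,492.16):
Base rate for 5751.48 is 32%.
5751.48 has an FTA preferential rate, but origin Fenius is not Feneth; base rate stands.
Additional duty on 5751.48 from Fenius: +30.6%. Applied ad valorem rate: 32% + 30.6% = 62.6%.
Duty = €83,492.16 × 62.6% = €52,266.09.
Total = €4,937.22 + €52,266.09 = €57,203.31.

€57,203.31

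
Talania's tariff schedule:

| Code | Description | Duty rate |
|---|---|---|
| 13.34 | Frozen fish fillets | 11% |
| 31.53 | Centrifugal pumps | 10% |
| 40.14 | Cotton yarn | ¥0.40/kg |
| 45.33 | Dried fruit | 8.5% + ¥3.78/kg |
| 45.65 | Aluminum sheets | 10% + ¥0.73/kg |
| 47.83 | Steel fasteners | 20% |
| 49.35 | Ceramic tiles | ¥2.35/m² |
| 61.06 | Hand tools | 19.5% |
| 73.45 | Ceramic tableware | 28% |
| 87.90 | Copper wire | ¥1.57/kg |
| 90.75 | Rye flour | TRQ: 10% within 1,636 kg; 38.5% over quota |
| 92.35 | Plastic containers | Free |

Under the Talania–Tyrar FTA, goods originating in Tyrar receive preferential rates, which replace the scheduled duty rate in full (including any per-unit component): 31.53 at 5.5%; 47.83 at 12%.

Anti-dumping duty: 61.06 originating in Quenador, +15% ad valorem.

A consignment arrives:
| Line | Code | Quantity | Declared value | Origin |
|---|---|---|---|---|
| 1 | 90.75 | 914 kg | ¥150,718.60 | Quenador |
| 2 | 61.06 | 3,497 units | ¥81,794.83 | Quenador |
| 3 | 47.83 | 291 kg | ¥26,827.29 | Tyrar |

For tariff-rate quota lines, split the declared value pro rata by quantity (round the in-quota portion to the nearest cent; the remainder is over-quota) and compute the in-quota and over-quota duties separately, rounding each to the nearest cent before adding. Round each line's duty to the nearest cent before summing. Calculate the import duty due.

¥46,510.35

Line 1 (90.75, Quenador, 914 kg, ¥150,718.60):
Code 90.75 is under a tariff-rate quota (threshold 1,636 kg). Quantity 914 kg is within the quota, so the in-quota rate 10% applies to the full value.
Duty = ¥150,718.60 × 10% = ¥15,071.86.
Line 2 (61.06, Quenador, 3,497 units, ¥81,794.83):
Base rate for 61.06 is 19.5%.
Additional duty on 61.06 from Quenador: +15%. Applied ad valorem rate: 19.5% + 15% = 34.5%.
Duty = ¥81,794.83 × 34.5% = ¥28,219.22.
Line 3 (47.83, Tyrar, 291 kg, ¥26,827.29):
Base rate for 47.83 is 20%.
Origin Tyrar qualifies under the Talania–Tyrar agreement and 47.83 is covered: preferential rate 12% applies instead.
Duty = ¥26,827.29 × 12% = ¥3,219.27.
Total = ¥15,071.86 + ¥28,219.22 + ¥3,219.27 = ¥46,510.35.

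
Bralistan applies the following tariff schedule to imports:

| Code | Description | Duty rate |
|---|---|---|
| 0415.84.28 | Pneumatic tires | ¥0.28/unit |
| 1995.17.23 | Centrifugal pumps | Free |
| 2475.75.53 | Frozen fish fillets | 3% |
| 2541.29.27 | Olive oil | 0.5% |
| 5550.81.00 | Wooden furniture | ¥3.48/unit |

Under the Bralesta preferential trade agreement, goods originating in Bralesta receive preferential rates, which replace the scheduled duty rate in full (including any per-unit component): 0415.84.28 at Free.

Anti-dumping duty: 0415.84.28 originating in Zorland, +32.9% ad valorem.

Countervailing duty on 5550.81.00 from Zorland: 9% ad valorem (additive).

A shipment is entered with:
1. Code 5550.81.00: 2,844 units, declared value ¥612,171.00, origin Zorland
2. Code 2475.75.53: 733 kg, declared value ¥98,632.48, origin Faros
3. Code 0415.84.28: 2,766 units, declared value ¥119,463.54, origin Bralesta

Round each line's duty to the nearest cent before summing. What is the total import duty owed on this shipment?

¥67,951.48

Line 1 (5550.81.00, Zorland, 2,844 units, ¥612,171.00):
Base rate for 5550.81.00 is ¥3.48/unit.
Additional duty on 5550.81.00 from Zorland: +9% ad valorem. Applied ad valorem rate = 9%.
Duty = ¥612,171.00 × 9% + 2,844 × ¥3.48 = ¥64,992.51.
Line 2 (2475.75.53, Faros, 733 kg, ¥98,632.48):
Base rate for 2475.75.53 is 3%.
Duty = ¥98,632.48 × 3% = ¥2,958.97.
Line 3 (0415.84.28, Bralesta, 2,766 units, ¥119,463.54):
Base rate for 0415.84.28 is ¥0.28/unit.
Origin Bralesta qualifies under the Bralistan–Bralesta agreement and 0415.84.28 is covered: preferential rate Free applies instead.
The additional-duty order on 0415.84.28 targets Zorland, not Bralesta; it does not apply.
Duty = ¥119,463.54 × 0% = ¥0.00.
Total = ¥64,992.51 + ¥2,958.97 + ¥0.00 = ¥67,951.48.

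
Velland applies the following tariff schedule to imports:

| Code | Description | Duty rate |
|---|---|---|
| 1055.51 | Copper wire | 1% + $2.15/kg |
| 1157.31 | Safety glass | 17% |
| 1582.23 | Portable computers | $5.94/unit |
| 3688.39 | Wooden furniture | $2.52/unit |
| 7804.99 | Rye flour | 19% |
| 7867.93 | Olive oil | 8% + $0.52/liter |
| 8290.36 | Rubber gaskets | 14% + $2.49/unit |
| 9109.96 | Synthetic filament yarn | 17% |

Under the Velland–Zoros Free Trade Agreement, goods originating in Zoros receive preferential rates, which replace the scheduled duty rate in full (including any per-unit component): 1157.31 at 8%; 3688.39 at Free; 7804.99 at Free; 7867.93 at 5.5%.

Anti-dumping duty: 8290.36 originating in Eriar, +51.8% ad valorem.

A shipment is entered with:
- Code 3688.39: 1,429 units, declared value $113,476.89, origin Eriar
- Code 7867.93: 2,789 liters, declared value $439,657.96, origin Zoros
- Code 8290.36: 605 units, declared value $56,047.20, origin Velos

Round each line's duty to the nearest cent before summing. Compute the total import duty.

Line 1 (3688.39, Eriar, 1,429 units, $113,476.89):
Base rate for 3688.39 is $2.52/unit.
3688.39 has an FTA preferential rate, but origin Eriar is not Zoros; base rate stands.
Duty = 1,429 × $2.52 = $3,601.08.
Line 2 (7867.93, Zoros, 2,789 liters, $439,657.96):
Base rate for 7867.93 is 8% + $0.52/liter.
Origin Zoros qualifies under the Velland–Zoros agreement and 7867.93 is covered: preferential rate 5.5% applies instead.
Duty = $439,657.96 × 5.5% = $24,181.19.
Line 3 (8290.36, Velos, 605 units, $56,047.20):
Base rate for 8290.36 is 14% + $2.49/unit.
The additional-duty order on 8290.36 targets Eriar, not Velos; it does not apply.
Duty = $56,047.20 × 14% + 605 × $2.49 = $9,353.06.
Total = $3,601.08 + $24,181.19 + $9,353.06 = $37,135.33.

$37,135.33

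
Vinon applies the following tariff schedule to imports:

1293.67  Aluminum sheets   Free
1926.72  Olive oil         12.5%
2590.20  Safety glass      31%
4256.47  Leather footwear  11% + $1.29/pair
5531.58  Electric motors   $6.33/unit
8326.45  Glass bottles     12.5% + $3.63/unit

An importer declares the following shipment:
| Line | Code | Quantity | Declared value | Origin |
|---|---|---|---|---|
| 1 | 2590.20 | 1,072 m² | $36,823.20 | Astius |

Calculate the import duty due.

Line 1 (2590.20, Astius, 1,072 m², $36,823.20):
Base rate for 2590.20 is 31%.
Duty = $36,823.20 × 31% = $11,415.19.

$11,415.19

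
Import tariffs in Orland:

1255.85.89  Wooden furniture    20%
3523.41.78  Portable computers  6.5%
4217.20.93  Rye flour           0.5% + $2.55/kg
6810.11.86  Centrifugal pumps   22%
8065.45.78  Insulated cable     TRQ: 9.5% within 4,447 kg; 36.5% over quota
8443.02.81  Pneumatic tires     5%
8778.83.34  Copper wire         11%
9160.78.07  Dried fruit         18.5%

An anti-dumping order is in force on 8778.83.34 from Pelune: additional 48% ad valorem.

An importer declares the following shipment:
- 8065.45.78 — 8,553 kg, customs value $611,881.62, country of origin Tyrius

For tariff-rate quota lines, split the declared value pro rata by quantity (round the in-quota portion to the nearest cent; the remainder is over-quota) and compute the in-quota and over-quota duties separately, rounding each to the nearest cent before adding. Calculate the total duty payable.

Line 1 (8065.45.78, Tyrius, 8,553 kg, $611,881.62):
Code 8065.45.78 is under a tariff-rate quota (threshold 4,447 kg). In-quota: 4,447 kg at 9.5%; over-quota: 4,106 kg at 36.5%.
Pro-rata value split: in-quota = $611,881.62 × 4,447/8,553 = $318,138.38; over-quota = $611,881.62 − $318,138.38 = $293,743.24.
In-quota duty = $318,138.38 × 9.5% = $30,223.15. Over-quota duty = $293,743.24 × 36.5% = $107,216.28.
Line duty = $30,223.15 + $107,216.28 = $137,439.43.

$137,439.43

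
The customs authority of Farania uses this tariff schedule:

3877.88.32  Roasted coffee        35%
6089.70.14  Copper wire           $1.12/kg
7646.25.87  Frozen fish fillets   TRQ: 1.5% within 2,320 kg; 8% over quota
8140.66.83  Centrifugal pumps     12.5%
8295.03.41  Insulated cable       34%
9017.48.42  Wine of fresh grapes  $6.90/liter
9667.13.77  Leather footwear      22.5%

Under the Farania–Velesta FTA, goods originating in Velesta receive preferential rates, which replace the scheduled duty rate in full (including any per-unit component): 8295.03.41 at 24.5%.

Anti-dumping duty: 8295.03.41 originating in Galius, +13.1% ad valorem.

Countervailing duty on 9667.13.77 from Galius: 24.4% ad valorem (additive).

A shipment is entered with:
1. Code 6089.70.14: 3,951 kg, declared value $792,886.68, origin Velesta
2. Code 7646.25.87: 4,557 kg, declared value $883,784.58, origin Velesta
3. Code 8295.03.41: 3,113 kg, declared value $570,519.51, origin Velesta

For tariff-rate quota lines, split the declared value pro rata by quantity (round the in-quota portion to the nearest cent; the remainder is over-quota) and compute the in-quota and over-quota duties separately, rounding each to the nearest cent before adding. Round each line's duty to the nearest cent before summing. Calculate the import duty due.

$185,659.01

Line 1 (6089.70.14, Velesta, 3,951 kg, $792,886.68):
Base rate for 6089.70.14 is $1.12/kg.
Origin Velesta is the FTA partner but 6089.70.14 is not on the preference list; base rate stands.
Duty = 3,951 × $1.12 = $4,425.12.
Line 2 (7646.25.87, Velesta, 4,557 kg, $883,784.58):
Code 7646.25.87 is under a tariff-rate quota (threshold 2,320 kg). In-quota: 2,320 kg at 1.5%; over-quota: 2,237 kg at 8%.
Pro-rata value split: in-quota = $883,784.58 × 2,320/4,557 = $449,940.80; over-quota = $883,784.58 − $449,940.80 = $433,843.78.
In-quota duty = $449,940.80 × 1.5% = $6,749.11. Over-quota duty = $433,843.78 × 8% = $34,707.50.
Line duty = $6,749.11 + $34,707.50 = $41,456.61.
Line 3 (8295.03.41, Velesta, 3,113 kg, $570,519.51):
Base rate for 8295.03.41 is 34%.
Origin Velesta qualifies under the Farania–Velesta agreement and 8295.03.41 is covered: preferential rate 24.5% applies instead.
The additional-duty order on 8295.03.41 targets Galius, not Velesta; it does not apply.
Duty = $570,519.51 × 24.5% = $139,777.28.
Total = $4,425.12 + $41,456.61 + $139,777.28 = $185,659.01.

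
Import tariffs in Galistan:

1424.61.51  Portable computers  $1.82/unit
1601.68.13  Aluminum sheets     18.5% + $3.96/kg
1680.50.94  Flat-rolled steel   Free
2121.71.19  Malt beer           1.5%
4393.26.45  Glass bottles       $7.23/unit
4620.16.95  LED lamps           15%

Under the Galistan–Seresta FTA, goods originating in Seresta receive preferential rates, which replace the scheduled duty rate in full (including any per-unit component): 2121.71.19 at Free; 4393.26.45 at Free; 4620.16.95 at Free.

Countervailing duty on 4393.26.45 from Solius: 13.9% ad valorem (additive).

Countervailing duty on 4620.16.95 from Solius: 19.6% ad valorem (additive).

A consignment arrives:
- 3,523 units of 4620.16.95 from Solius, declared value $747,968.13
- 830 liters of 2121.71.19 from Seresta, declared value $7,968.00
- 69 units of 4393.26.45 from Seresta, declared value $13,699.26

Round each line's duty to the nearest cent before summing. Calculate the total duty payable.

$258,796.97

Line 1 (4620.16.95, Solius, 3,523 units, $747,968.13):
Base rate for 4620.16.95 is 15%.
4620.16.95 has an FTA preferential rate, but origin Solius is not Seresta; base rate stands.
Additional duty on 4620.16.95 from Solius: +19.6%. Applied ad valorem rate: 15% + 19.6% = 34.6%.
Duty = $747,968.13 × 34.6% = $258,796.97.
Line 2 (2121.71.19, Seresta, 830 liters, $7,968.00):
Base rate for 2121.71.19 is 1.5%.
Origin Seresta qualifies under the Galistan–Seresta agreement and 2121.71.19 is covered: preferential rate Free applies instead.
Duty = $7,968.00 × 0% = $0.00.
Line 3 (4393.26.45, Seresta, 69 units, $13,699.26):
Base rate for 4393.26.45 is $7.23/unit.
Origin Seresta qualifies under the Galistan–Seresta agreement and 4393.26.45 is covered: preferential rate Free applies instead.
The additional-duty order on 4393.26.45 targets Solius, not Seresta; it does not apply.
Duty = $13,699.26 × 0% = $0.00.
Total = $258,796.97 + $0.00 + $0.00 = $258,796.97.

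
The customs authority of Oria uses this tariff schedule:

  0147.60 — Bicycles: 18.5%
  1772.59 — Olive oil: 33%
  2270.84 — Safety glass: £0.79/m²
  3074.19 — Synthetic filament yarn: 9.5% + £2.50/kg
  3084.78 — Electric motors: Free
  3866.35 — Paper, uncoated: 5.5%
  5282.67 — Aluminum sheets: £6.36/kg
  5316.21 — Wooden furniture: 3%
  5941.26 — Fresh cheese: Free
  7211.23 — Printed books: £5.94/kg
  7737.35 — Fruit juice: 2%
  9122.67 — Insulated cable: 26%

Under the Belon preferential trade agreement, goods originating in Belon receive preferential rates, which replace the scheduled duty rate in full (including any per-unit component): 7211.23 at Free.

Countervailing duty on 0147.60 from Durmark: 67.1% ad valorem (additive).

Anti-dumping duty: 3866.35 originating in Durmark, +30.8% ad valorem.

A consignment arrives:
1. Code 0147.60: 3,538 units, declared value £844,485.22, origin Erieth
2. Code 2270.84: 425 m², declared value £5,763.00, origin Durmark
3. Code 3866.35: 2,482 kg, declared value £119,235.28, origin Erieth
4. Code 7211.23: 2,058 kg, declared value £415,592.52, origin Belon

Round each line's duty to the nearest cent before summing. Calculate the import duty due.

£163,123.46

Line 1 (0147.60, Erieth, 3,538 units, £844,485.22):
Base rate for 0147.60 is 18.5%.
The additional-duty order on 0147.60 targets Durmark, not Erieth; it does not apply.
Duty = £844,485.22 × 18.5% = £156,229.77.
Line 2 (2270.84, Durmark, 425 m², £5,763.00):
Base rate for 2270.84 is £0.79/m².
Duty = 425 × £0.79 = £335.75.
Line 3 (3866.35, Erieth, 2,482 kg, £119,235.28):
Base rate for 3866.35 is 5.5%.
The additional-duty order on 3866.35 targets Durmark, not Erieth; it does not apply.
Duty = £119,235.28 × 5.5% = £6,557.94.
Line 4 (7211.23, Belon, 2,058 kg, £415,592.52):
Base rate for 7211.23 is £5.94/kg.
Origin Belon qualifies under the Oria–Belon agreement and 7211.23 is covered: preferential rate Free applies instead.
Duty = £415,592.52 × 0% = £0.00.
Total = £156,229.77 + £335.75 + £6,557.94 + £0.00 = £163,123.46.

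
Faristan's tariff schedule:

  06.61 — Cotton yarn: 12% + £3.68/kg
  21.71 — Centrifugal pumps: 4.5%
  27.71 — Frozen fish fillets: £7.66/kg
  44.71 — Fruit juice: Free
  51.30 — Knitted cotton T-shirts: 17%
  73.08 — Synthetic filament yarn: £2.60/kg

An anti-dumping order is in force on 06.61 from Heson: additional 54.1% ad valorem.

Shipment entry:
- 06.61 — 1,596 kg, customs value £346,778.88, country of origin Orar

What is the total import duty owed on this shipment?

Line 1 (06.61, Orar, 1,596 kg, £346,778.88):
Base rate for 06.61 is 12% + £3.68/kg.
The additional-duty order on 06.61 targets Heson, not Orar; it does not apply.
Duty = £346,778.88 × 12% + 1,596 × £3.68 = £47,486.75.

£47,486.75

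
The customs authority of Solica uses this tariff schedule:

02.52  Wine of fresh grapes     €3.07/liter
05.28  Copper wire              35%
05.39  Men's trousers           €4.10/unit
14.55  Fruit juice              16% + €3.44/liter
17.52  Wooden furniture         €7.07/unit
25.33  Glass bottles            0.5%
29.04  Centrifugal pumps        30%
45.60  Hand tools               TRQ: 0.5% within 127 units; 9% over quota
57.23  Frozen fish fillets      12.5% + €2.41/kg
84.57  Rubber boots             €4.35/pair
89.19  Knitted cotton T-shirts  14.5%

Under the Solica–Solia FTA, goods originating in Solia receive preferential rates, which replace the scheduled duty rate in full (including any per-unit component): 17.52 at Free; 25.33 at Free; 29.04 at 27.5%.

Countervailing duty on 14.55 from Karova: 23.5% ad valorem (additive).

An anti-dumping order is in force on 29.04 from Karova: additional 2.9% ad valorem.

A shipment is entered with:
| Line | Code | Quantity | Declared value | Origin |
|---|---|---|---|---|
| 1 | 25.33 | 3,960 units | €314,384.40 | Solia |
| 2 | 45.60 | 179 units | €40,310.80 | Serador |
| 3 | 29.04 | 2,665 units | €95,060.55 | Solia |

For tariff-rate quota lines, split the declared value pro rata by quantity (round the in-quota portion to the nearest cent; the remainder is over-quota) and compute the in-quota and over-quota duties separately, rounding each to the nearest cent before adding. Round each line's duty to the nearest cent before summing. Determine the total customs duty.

Line 1 (25.33, Solia, 3,960 units, €314,384.40):
Base rate for 25.33 is 0.5%.
Origin Solia qualifies under the Solica–Solia agreement and 25.33 is covered: preferential rate Free applies instead.
Duty = €314,384.40 × 0% = €0.00.
Line 2 (45.60, Serador, 179 units, €40,310.80):
Code 45.60 is under a tariff-rate quota (threshold 127 units). In-quota: 127 units at 0.5%; over-quota: 52 units at 9%.
Pro-rata value split: in-quota = €40,310.80 × 127/179 = €28,600.40; over-quota = €40,310.80 − €28,600.40 = €11,710.40.
In-quota duty = €28,600.40 × 0.5% = €143.00. Over-quota duty = €11,710.40 × 9% = €1,053.94.
Line duty = €143.00 + €1,053.94 = €1,196.94.
Line 3 (29.04, Solia, 2,665 units, €95,060.55):
Base rate for 29.04 is 30%.
Origin Solia qualifies under the Solica–Solia agreement and 29.04 is covered: preferential rate 27.5% applies instead.
The additional-duty order on 29.04 targets Karova, not Solia; it does not apply.
Duty = €95,060.55 × 27.5% = €26,141.65.
Total = €0.00 + €1,196.94 + €26,141.65 = €27,338.59.

€27,338.59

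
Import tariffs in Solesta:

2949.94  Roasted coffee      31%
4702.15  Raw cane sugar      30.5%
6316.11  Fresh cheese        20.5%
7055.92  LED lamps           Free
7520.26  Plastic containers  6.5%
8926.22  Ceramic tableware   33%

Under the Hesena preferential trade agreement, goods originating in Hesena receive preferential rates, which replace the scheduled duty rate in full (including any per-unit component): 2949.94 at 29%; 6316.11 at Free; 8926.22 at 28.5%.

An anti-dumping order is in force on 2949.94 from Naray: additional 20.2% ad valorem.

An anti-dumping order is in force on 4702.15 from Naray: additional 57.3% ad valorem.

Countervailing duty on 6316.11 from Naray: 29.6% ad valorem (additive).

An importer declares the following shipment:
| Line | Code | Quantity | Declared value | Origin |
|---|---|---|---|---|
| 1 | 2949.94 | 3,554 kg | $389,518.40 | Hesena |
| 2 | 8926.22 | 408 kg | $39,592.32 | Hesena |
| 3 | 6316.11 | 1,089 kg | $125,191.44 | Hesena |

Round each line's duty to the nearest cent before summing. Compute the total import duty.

Line 1 (2949.94, Hesena, 3,554 kg, $389,518.40):
Base rate for 2949.94 is 31%.
Origin Hesena qualifies under the Solesta–Hesena agreement and 2949.94 is covered: preferential rate 29% applies instead.
The additional-duty order on 2949.94 targets Naray, not Hesena; it does not apply.
Duty = $389,518.40 × 29% = $112,960.34.
Line 2 (8926.22, Hesena, 408 kg, $39,592.32):
Base rate for 8926.22 is 33%.
Origin Hesena qualifies under the Solesta–Hesena agreement and 8926.22 is covered: preferential rate 28.5% applies instead.
Duty = $39,592.32 × 28.5% = $11,283.81.
Line 3 (6316.11, Hesena, 1,089 kg, $125,191.44):
Base rate for 6316.11 is 20.5%.
Origin Hesena qualifies under the Solesta–Hesena agreement and 6316.11 is covered: preferential rate Free applies instead.
The additional-duty order on 6316.11 targets Naray, not Hesena; it does not apply.
Duty = $125,191.44 × 0% = $0.00.
Total = $112,960.34 + $11,283.81 + $0.00 = $124,244.15.

$124,244.15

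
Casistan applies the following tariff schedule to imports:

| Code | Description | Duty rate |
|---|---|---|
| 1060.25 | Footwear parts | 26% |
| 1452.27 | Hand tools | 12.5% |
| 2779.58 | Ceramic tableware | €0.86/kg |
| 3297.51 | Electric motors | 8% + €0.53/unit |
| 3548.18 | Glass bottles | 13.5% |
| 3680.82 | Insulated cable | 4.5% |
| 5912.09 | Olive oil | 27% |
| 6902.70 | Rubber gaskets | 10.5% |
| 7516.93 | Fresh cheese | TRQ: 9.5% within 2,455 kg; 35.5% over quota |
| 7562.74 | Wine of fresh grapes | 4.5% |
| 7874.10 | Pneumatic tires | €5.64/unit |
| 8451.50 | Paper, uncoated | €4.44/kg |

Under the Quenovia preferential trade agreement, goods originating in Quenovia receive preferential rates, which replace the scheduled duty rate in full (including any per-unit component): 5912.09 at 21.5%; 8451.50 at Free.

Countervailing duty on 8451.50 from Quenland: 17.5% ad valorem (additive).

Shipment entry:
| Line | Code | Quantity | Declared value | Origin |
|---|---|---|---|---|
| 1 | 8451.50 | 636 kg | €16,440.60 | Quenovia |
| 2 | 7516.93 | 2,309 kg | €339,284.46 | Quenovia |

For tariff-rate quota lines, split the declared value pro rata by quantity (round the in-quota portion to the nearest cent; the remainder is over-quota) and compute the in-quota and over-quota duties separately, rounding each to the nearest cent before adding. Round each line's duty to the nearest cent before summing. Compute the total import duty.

Line 1 (8451.50, Quenovia, 636 kg, €16,440.60):
Base rate for 8451.50 is €4.44/kg.
Origin Quenovia qualifies under the Casistan–Quenovia agreement and 8451.50 is covered: preferential rate Free applies instead.
The additional-duty order on 8451.50 targets Quenland, not Quenovia; it does not apply.
Duty = €16,440.60 × 0% = €0.00.
Line 2 (7516.93, Quenovia, 2,309 kg, €339,284.46):
Code 7516.93 is under a tariff-rate quota (threshold 2,455 kg). Quantity 2,309 kg is within the quota, so the in-quota rate 9.5% applies to the full value.
Duty = €339,284.46 × 9.5% = €32,232.02.
Total = €0.00 + €32,232.02 = €32,232.02.

€32,232.02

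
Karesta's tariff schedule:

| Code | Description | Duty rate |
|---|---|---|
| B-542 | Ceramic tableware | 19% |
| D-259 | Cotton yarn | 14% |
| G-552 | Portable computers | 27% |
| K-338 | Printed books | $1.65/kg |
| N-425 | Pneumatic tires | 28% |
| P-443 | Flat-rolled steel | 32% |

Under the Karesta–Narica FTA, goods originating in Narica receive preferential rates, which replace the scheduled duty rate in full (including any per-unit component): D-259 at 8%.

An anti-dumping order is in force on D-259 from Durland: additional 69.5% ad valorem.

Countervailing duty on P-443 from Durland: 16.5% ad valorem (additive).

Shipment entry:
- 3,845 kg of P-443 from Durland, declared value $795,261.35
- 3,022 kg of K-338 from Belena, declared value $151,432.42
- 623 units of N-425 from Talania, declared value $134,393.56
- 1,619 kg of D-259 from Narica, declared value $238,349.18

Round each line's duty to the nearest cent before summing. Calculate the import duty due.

Line 1 (P-443, Durland, 3,845 kg, $795,261.35):
Base rate for P-443 is 32%.
Additional duty on P-443 from Durland: +16.5%. Applied ad valorem rate: 32% + 16.5% = 48.5%.
Duty = $795,261.35 × 48.5% = $385,701.75.
Line 2 (K-338, Belena, 3,022 kg, $151,432.42):
Base rate for K-338 is $1.65/kg.
Duty = 3,022 × $1.65 = $4,986.30.
Line 3 (N-425, Talania, 623 units, $134,393.56):
Base rate for N-425 is 28%.
Duty = $134,393.56 × 28% = $37,630.20.
Line 4 (D-259, Narica, 1,619 kg, $238,349.18):
Base rate for D-259 is 14%.
Origin Narica qualifies under the Karesta–Narica agreement and D-259 is covered: preferential rate 8% applies instead.
The additional-duty order on D-259 targets Durland, not Narica; it does not apply.
Duty = $238,349.18 × 8% = $19,067.93.
Total = $385,701.75 + $4,986.30 + $37,630.20 + $19,067.93 = $447,386.18.

$447,386.18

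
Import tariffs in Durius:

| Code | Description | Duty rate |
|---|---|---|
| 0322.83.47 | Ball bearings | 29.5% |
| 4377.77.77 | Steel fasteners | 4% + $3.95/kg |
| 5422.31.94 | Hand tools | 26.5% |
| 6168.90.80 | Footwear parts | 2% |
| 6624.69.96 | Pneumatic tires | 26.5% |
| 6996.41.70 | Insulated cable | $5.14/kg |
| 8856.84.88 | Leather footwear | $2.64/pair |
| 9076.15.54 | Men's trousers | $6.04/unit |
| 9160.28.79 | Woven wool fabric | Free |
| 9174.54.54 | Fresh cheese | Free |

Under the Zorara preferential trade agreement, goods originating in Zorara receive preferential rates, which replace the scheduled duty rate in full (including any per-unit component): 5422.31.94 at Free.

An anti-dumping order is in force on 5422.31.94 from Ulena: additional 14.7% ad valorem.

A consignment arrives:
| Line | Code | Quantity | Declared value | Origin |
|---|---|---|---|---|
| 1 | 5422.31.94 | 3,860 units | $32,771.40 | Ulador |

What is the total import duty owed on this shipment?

$8,684.42

Line 1 (5422.31.94, Ulador, 3,860 units, $32,771.40):
Base rate for 5422.31.94 is 26.5%.
5422.31.94 has an FTA preferential rate, but origin Ulador is not Zorara; base rate stands.
The additional-duty order on 5422.31.94 targets Ulena, not Ulador; it does not apply.
Duty = $32,771.40 × 26.5% = $8,684.42.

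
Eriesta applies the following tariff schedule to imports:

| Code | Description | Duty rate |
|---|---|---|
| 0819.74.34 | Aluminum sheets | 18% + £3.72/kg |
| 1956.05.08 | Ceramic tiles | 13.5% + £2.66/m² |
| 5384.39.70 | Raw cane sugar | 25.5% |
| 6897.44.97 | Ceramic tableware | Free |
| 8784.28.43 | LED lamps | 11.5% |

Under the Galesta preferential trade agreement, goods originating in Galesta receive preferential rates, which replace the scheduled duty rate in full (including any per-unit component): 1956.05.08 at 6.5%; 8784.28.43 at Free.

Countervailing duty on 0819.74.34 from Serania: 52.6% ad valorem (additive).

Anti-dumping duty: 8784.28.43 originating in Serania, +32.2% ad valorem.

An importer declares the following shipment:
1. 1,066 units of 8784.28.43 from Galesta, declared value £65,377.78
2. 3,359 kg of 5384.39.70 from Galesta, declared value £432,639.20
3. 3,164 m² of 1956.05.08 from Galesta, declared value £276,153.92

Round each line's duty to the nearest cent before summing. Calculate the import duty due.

Line 1 (8784.28.43, Galesta, 1,066 units, £65,377.78):
Base rate for 8784.28.43 is 11.5%.
Origin Galesta qualifies under the Eriesta–Galesta agreement and 8784.28.43 is covered: preferential rate Free applies instead.
The additional-duty order on 8784.28.43 targets Serania, not Galesta; it does not apply.
Duty = £65,377.78 × 0% = £0.00.
Line 2 (5384.39.70, Galesta, 3,359 kg, £432,639.20):
Base rate for 5384.39.70 is 25.5%.
Origin Galesta is the FTA partner but 5384.39.70 is not on the preference list; base rate stands.
Duty = £432,639.20 × 25.5% = £110,323.00.
Line 3 (1956.05.08, Galesta, 3,164 m², £276,153.92):
Base rate for 1956.05.08 is 13.5% + £2.66/m².
Origin Galesta qualifies under the Eriesta–Galesta agreement and 1956.05.08 is covered: preferential rate 6.5% applies instead.
Duty = £276,153.92 × 6.5% = £17,950.00.
Total = £0.00 + £110,323.00 + £17,950.00 = £128,273.00.

£128,273.00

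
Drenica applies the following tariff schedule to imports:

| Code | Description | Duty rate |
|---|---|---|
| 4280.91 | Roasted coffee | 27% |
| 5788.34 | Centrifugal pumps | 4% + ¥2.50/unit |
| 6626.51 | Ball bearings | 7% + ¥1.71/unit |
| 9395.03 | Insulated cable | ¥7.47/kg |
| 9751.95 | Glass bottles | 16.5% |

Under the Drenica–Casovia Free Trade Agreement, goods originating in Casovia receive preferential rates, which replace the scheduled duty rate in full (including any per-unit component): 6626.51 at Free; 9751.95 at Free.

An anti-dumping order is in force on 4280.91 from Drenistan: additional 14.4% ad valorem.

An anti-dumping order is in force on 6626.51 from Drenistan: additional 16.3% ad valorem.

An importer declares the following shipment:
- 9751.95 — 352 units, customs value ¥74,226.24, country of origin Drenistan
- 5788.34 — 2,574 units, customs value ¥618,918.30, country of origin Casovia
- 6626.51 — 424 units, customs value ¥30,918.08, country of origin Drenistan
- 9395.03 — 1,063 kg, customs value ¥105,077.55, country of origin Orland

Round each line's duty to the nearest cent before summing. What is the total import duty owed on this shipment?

Line 1 (9751.95, Drenistan, 352 units, ¥74,226.24):
Base rate for 9751.95 is 16.5%.
9751.95 has an FTA preferential rate, but origin Drenistan is not Casovia; base rate stands.
Duty = ¥74,226.24 × 16.5% = ¥12,247.33.
Line 2 (5788.34, Casovia, 2,574 units, ¥618,918.30):
Base rate for 5788.34 is 4% + ¥2.50/unit.
Origin Casovia is the FTA partner but 5788.34 is not on the preference list; base rate stands.
Duty = ¥618,918.30 × 4% + 2,574 × ¥2.50 = ¥31,191.73.
Line 3 (6626.51, Drenistan, 424 units, ¥30,918.08):
Base rate for 6626.51 is 7% + ¥1.71/unit.
6626.51 has an FTA preferential rate, but origin Drenistan is not Casovia; base rate stands.
Additional duty on 6626.51 from Drenistan: +16.3%. Applied ad valorem rate: 7% + 16.3% = 23.3%.
Duty = ¥30,918.08 × 23.3% + 424 × ¥1.71 = ¥7,928.95.
Line 4 (9395.03, Orland, 1,063 kg, ¥105,077.55):
Base rate for 9395.03 is ¥7.47/kg.
Duty = 1,063 × ¥7.47 = ¥7,940.61.
Total = ¥12,247.33 + ¥31,191.73 + ¥7,928.95 + ¥7,940.61 = ¥59,308.62.

¥59,308.62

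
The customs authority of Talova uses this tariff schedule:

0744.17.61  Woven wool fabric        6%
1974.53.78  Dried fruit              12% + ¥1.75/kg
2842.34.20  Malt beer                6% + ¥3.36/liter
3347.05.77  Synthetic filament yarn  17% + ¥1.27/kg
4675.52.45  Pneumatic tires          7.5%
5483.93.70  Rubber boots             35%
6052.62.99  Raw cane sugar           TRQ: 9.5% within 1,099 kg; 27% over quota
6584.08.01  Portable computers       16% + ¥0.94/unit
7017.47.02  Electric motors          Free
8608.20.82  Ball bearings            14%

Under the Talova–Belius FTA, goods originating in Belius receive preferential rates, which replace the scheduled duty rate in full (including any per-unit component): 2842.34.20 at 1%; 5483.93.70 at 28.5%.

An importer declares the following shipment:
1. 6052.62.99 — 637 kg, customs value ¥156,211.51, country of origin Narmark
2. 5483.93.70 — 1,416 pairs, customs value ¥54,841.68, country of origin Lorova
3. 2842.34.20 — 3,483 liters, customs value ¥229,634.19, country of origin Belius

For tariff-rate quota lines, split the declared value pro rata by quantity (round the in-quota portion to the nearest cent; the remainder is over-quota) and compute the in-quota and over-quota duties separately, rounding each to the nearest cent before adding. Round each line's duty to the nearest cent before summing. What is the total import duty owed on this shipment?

¥36,331.02

Line 1 (6052.62.99, Narmark, 637 kg, ¥156,211.51):
Code 6052.62.99 is under a tariff-rate quota (threshold 1,099 kg). Quantity 637 kg is within the quota, so the in-quota rate 9.5% applies to the full value.
Duty = ¥156,211.51 × 9.5% = ¥14,840.09.
Line 2 (5483.93.70, Lorova, 1,416 pairs, ¥54,841.68):
Base rate for 5483.93.70 is 35%.
5483.93.70 has an FTA preferential rate, but origin Lorova is not Belius; base rate stands.
Duty = ¥54,841.68 × 35% = ¥19,194.59.
Line 3 (2842.34.20, Belius, 3,483 liters, ¥229,634.19):
Base rate for 2842.34.20 is 6% + ¥3.36/liter.
Origin Belius qualifies under the Talova–Belius agreement and 2842.34.20 is covered: preferential rate 1% applies instead.
Duty = ¥229,634.19 × 1% = ¥2,296.34.
Total = ¥14,840.09 + ¥19,194.59 + ¥2,296.34 = ¥36,331.02.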